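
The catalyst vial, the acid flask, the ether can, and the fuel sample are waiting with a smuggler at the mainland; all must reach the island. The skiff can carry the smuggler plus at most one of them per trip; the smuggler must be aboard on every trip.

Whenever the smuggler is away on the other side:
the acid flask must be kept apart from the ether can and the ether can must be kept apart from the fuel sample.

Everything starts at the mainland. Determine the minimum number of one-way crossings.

Counting alone: the smuggler can take at most 1 across per trip to the island, so moving all 4 needs at least 4 loaded trips out, with a return between consecutive ones — at least 7 crossings.
The safety rule pushes this higher. Following every safe sequence of crossings, the most of the 4 that can be at the island as the skiff arrives there on crossing 7 is 3 — never all 4.
So no plan with fewer than 9 crossings exists, and this one achieves 9:
1. Smuggler goes to the island with the ether can.  [the mainland: the acid flask, the catalyst vial, the fuel sample | the island: the ether can]
2. Smuggler goes back to the mainland alone.  [the mainland: the acid flask, the catalyst vial, the fuel sample | the island: the ether can]
3. Smuggler goes to the island with the catalyst vial.  [the mainland: the acid flask, the fuel sample | the island: the catalyst vial, the ether can]
4. Smuggler goes back to the mainland alone.  [the mainland: the acid flask, the fuel sample | the island: the catalyst vial, the ether can]
5. Smuggler goes to the island with the acid flask.  [the mainland: the fuel sample | the island: the acid flask, the catalyst vial, the ether can]
6. Smuggler goes back to the mainland with the ether can.  [the mainland: the ether can, the fuel sample | the island: the acid flask, the catalyst vial]
7. Smuggler goes to the island with the fuel sample.  [the mainland: the ether can | the island: the acid flask, the catalyst vial, the fuel sample]
8. Smuggler goes back to the mainland alone.  [the mainland: the ether can | the island: the acid flask, the catalyst vial, the fuel sample]
9. Smuggler goes to the island with the ether can.  [the mainland: — | the island: the acid flask, the catalyst vial, the ether can, the fuel sample]

9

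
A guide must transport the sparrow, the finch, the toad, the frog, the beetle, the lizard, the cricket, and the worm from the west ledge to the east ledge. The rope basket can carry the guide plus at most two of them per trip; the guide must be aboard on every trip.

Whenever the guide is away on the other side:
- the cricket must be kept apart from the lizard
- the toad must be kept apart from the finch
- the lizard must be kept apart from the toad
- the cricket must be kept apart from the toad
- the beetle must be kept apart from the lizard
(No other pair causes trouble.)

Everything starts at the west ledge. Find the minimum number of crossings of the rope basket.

Counting alone: the guide can take at most 2 across per trip to the east ledge, so moving all 8 needs at least 4 loaded trips out, with a return between consecutive ones — at least 7 crossings.
The safety rule pushes this higher. Following every safe sequence of crossings, the most of the 8 that can be at the east ledge as the rope basket arrives there on crossings 7, 9, 11 is 5, 6, 7 respectively — never all 8.
So no plan with fewer than 13 crossings exists, and this one achieves 13:
1. Guide goes to the east ledge with the lizard and the toad.
2. Guide goes back to the west ledge with the toad.
3. Guide goes to the east ledge with the sparrow and the toad.
4. Guide goes back to the west ledge with the toad.
5. Guide goes to the east ledge with the finch and the toad.
6. Guide goes back to the west ledge with the toad.
7. Guide goes to the east ledge with the frog and the toad.
8. Guide goes back to the west ledge with the toad.
9. Guide goes to the east ledge with the toad and the worm.
10. Guide goes back to the west ledge with the toad.
11. Guide goes to the east ledge with the beetle and the cricket.
12. Guide goes back to the west ledge with the lizard.
13. Guide goes to the east ledge with the lizard and the toad.

13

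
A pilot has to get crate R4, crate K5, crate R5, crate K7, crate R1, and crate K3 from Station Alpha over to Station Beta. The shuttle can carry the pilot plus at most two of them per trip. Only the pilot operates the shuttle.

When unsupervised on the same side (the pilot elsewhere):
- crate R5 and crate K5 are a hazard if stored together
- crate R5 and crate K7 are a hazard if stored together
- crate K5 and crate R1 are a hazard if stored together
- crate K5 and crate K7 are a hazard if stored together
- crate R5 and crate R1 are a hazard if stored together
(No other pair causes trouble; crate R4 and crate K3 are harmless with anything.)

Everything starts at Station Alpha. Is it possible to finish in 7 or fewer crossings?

Counting alone: the pilot can take at most 2 across per trip to Station Beta, so moving all 6 needs at least 3 loaded trips out, with a return between consecutive ones — at least 5 crossings.
The safety rule pushes this higher. Following every safe sequence of crossings, the most of the 6 that can be at Station Beta as the shuttle arrives there on crossings 5, 7 is 4, 5 respectively — never all 6.
So the move cannot be finished within 7 crossings. (The shortest complete plan takes 9:)
1. Pilot goes to Station Beta with crate K5 and crate R5.  [Station Alpha: crate K3, crate K7, crate R1, crate R4 | Station Beta: crate K5, crate R5]
2. Pilot goes back to Station Alpha with crate K5.  [Station Alpha: crate K3, crate K5, crate K7, crate R1, crate R4 | Station Beta: crate R5]
3. Pilot goes to Station Beta with crate K5 and crate R4.  [Station Alpha: crate K3, crate K7, crate R1 | Station Beta: crate K5, crate R4, crate R5]
4. Pilot goes back to Station Alpha with crate K5.  [Station Alpha: crate K3, crate K5, crate K7, crate R1 | Station Beta: crate R4, crate R5]
5. Pilot goes to Station Beta with crate K3 and crate K5.  [Station Alpha: crate K7, crate R1 | Station Beta: crate K3, crate K5, crate R4, crate R5]
6. Pilot goes back to Station Alpha with crate K5.  [Station Alpha: crate K5, crate K7, crate R1 | Station Beta: crate K3, crate R4, crate R5]
7. Pilot goes to Station Beta with crate K7 and crate R1.  [Station Alpha: crate K5 | Station Beta: crate K3, crate K7, crate R1, crate R4, crate R5]
8. Pilot goes back to Station Alpha with crate R5.  [Station Alpha: crate K5, crate R5 | Station Beta: crate K3, crate K7, crate R1, crate R4]
9. Pilot goes to Station Beta with crate K5 and crate R5.  [Station Alpha: — | Station Beta: crate K3, crate K5, crate K7, crate R1, crate R4, crate R5]

No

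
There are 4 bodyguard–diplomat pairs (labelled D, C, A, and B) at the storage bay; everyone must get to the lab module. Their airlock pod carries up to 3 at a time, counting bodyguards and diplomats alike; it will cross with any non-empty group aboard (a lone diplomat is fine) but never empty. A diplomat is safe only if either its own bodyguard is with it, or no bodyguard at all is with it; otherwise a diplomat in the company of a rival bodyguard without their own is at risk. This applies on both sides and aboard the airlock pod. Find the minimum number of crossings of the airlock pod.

9

Counting alone: each trip to the lab module takes at most 3 across and each return brings at least 1 back, so after t trips out (and t−1 returns) at most 3t − (t−1) of the 8 are across; that first reaches 8 at t = 4, so at least 7 crossings are needed.
The safety rule pushes this higher. Following every safe sequence of crossings, the most of the 8 that can be at the lab module as the airlock pod arrives there on crossing 7 is 7 — never all 8.
So no plan with fewer than 9 crossings exists, and this one achieves 9:
1. bodyguard D and diplomat D cross → the lab module.
2. bodyguard D crosses ← the storage bay.
3. bodyguard C, bodyguard D, and diplomat C cross → the lab module.
4. bodyguard D and diplomat D cross ← the storage bay.
5. bodyguard A, bodyguard B, and bodyguard D cross → the lab module.
6. diplomat C crosses ← the storage bay.
7. diplomat C and diplomat D cross → the lab module.
8. diplomat D crosses ← the storage bay.
9. diplomat A, diplomat B, and diplomat D cross → the lab module.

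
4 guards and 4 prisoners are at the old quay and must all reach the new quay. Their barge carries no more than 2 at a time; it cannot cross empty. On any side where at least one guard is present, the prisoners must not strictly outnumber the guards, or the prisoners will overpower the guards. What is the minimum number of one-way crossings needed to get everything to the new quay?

impossible

Following every safe sequence of crossings from the start, the most of the 8 that can be at the new quay as the barge arrives there on crossings 1, 3, 5 is 2, 3, 4 respectively; the best ever achieved is 4 of 8.
From crossing 7 on, no configuration arises that was not already reachable earlier: only 11 distinct safe configurations (who is on which side, and where the barge is) can ever be reached, none of them has everyone across, and every continuation just revisits them. They are: 0 guards + 0 prisoners across (barge back at the start); 0 guards + 1 prisoner across (barge there); 0 guards + 1 prisoner across (barge back at the start); 0 guards + 2 prisoners across (barge there); 0 guards + 2 prisoners across (barge back at the start); 0 guards + 3 prisoners across (barge there); 0 guards + 3 prisoners across (barge back at the start); 0 guards + 4 prisoners across (barge there); 1 guard + 1 prisoner across (barge there); 1 guard + 1 prisoner across (barge back at the start); 2 guards + 2 prisoners across (barge there). So no valid plan exists.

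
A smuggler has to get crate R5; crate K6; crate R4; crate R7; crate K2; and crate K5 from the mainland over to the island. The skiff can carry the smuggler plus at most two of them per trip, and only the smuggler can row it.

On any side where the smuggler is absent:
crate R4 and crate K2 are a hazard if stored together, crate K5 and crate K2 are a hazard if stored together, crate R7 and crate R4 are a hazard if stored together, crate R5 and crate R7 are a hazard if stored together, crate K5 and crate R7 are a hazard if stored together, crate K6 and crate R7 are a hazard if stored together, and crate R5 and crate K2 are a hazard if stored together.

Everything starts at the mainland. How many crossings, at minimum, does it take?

7

Counting alone: the smuggler can take at most 2 across per trip to the island, so moving all 6 needs at least 3 loaded trips out, with a return between consecutive ones — at least 5 crossings.
The safety rule pushes this higher. Following every safe sequence of crossings, the most of the 6 that can be at the island as the skiff arrives there on crossing 5 is 4 — never all 6.
So no plan with fewer than 7 crossings exists, and this one achieves 7:
1. Smuggler goes to the island with crate K2 and crate R7.  [the mainland: crate K5, crate K6, crate R4, crate R5 | the island: crate K2, crate R7]
2. Smuggler goes back to the mainland alone.  [the mainland: crate K5, crate K6, crate R4, crate R5 | the island: crate K2, crate R7]
3. Smuggler goes to the island with crate K6 and crate R5.  [the mainland: crate K5, crate R4 | the island: crate K2, crate K6, crate R5, crate R7]
4. Smuggler goes back to the mainland with crate K2 and crate R7.  [the mainland: crate K2, crate K5, crate R4, crate R7 | the island: crate K6, crate R5]
5. Smuggler goes to the island with crate K5 and crate R4.  [the mainland: crate K2, crate R7 | the island: crate K5, crate K6, crate R4, crate R5]
6. Smuggler goes back to the mainland alone.  [the mainland: crate K2, crate R7 | the island: crate K5, crate K6, crate R4, crate R5]
7. Smuggler goes to the island with crate K2 and crate R7.  [the mainland: — | the island: crate K2, crate K5, crate K6, crate R4, crate R5, crate R7]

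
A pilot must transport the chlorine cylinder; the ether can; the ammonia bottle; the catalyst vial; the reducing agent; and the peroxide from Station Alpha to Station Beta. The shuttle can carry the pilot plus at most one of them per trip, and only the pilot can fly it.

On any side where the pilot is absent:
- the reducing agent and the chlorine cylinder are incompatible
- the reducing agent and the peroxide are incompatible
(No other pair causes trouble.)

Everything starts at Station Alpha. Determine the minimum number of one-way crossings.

13

Counting alone: the pilot can take at most 1 across per trip to Station Beta, so moving all 6 needs at least 6 loaded trips out, with a return between consecutive ones — at least 11 crossings.
The safety rule pushes this higher. Following every safe sequence of crossings, the most of the 6 that can be at Station Beta as the shuttle arrives there on crossing 11 is 5 — never all 6.
So no plan with fewer than 13 crossings exists, and this one achieves 13:
1. Pilot goes to Station Beta with the reducing agent.  [Station Alpha: the ammonia bottle, the catalyst vial, the chlorine cylinder, the ether can, the peroxide | Station Beta: the reducing agent]
2. Pilot goes back to Station Alpha alone.  [Station Alpha: the ammonia bottle, the catalyst vial, the chlorine cylinder, the ether can, the peroxide | Station Beta: the reducing agent]
3. Pilot goes to Station Beta with the chlorine cylinder.  [Station Alpha: the ammonia bottle, the catalyst vial, the ether can, the peroxide | Station Beta: the chlorine cylinder, the reducing agent]
4. Pilot goes back to Station Alpha with the reducing agent.  [Station Alpha: the ammonia bottle, the catalyst vial, the ether can, the peroxide, the reducing agent | Station Beta: the chlorine cylinder]
5. Pilot goes to Station Beta with the peroxide.  [Station Alpha: the ammonia bottle, the catalyst vial, the ether can, the reducing agent | Station Beta: the chlorine cylinder, the peroxide]
6. Pilot goes back to Station Alpha alone.  [Station Alpha: the ammonia bottle, the catalyst vial, the ether can, the reducing agent | Station Beta: the chlorine cylinder, the peroxide]
7. Pilot goes to Station Beta with the ether can.  [Station Alpha: the ammonia bottle, the catalyst vial, the reducing agent | Station Beta: the chlorine cylinder, the ether can, the peroxide]
8. Pilot goes back to Station Alpha alone.  [Station Alpha: the ammonia bottle, the catalyst vial, the reducing agent | Station Beta: the chlorine cylinder, the ether can, the peroxide]
9. Pilot goes to Station Beta with the ammonia bottle.  [Station Alpha: the catalyst vial, the reducing agent | Station Beta: the ammonia bottle, the chlorine cylinder, the ether can, the peroxide]
10. Pilot goes back to Station Alpha alone.  [Station Alpha: the catalyst vial, the reducing agent | Station Beta: the ammonia bottle, the chlorine cylinder, the ether can, the peroxide]
11. Pilot goes to Station Beta with the catalyst vial.  [Station Alpha: the reducing agent | Station Beta: the ammonia bottle, the catalyst vial, the chlorine cylinder, the ether can, the peroxide]
12. Pilot goes back to Station Alpha alone.  [Station Alpha: the reducing agent | Station Beta: the ammonia bottle, the catalyst vial, the chlorine cylinder, the ether can, the peroxide]
13. Pilot goes to Station Beta with the reducing agent.  [Station Alpha: — | Station Beta: the ammonia bottle, the catalyst vial, the chlorine cylinder, the ether can, the peroxide, the reducing agent]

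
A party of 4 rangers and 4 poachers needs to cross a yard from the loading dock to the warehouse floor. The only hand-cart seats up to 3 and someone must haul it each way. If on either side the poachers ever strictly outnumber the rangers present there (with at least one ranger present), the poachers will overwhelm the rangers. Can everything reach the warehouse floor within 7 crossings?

No

Counting alone: each trip to the warehouse floor takes at most 3 across and each return brings at least 1 back, so after t trips out (and t−1 returns) at most 3t − (t−1) of the 8 are across; that first reaches 8 at t = 4, so at least 7 crossings are needed.
The safety rule pushes this higher. Following every safe sequence of crossings, the most of the 8 that can be at the warehouse floor as the hand-cart arrives there on crossing 7 is 7 — never all 8.
So the move cannot be finished within 7 crossings. (The shortest complete plan takes 9:)
1. 2 poachers → the warehouse floor.  (the loading dock: 4R 2P; the warehouse floor: 0R 2P)
2. 1 poacher ← the loading dock.  (the loading dock: 4R 3P; the warehouse floor: 0R 1P)
3. 3 poachers → the warehouse floor.  (the loading dock: 4R 0P; the warehouse floor: 0R 4P)
4. 1 poacher ← the loading dock.  (the loading dock: 4R 1P; the warehouse floor: 0R 3P)
5. 3 rangers → the warehouse floor.  (the loading dock: 1R 1P; the warehouse floor: 3R 3P)
6. 1 ranger and 1 poacher ← the loading dock.  (the loading dock: 2R 2P; the warehouse floor: 2R 2P)
7. 2 rangers → the warehouse floor.  (the loading dock: 0R 2P; the warehouse floor: 4R 2P)
8. 1 poacher ← the loading dock.  (the loading dock: 0R 3P; the warehouse floor: 4R 1P)
9. 3 poachers → the warehouse floor.  (the loading dock: 0R 0P; the warehouse floor: 4R 4P)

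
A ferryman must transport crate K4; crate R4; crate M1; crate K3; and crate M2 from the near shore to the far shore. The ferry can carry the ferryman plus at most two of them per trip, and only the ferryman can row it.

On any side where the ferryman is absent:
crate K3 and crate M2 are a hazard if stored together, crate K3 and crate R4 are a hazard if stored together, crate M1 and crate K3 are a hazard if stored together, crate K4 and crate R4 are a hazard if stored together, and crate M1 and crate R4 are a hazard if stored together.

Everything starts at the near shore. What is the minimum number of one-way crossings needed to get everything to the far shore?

7

Counting alone: the ferryman can take at most 2 across per trip to the far shore, so moving all 5 needs at least 3 loaded trips out, with a return between consecutive ones — at least 5 crossings.
The safety rule pushes this higher. Following every safe sequence of crossings, the most of the 5 that can be at the far shore as the ferry arrives there on crossing 5 is 4 — never all 5.
So no plan with fewer than 7 crossings exists, and this one achieves 7:
1. Ferryman goes to the far shore with crate K3 and crate R4.  [the near shore: crate K4, crate M1, crate M2 | the far shore: crate K3, crate R4]
2. Ferryman goes back to the near shore with crate R4.  [the near shore: crate K4, crate M1, crate M2, crate R4 | the far shore: crate K3]
3. Ferryman goes to the far shore with crate K4 and crate R4.  [the near shore: crate M1, crate M2 | the far shore: crate K3, crate K4, crate R4]
4. Ferryman goes back to the near shore with crate R4.  [the near shore: crate M1, crate M2, crate R4 | the far shore: crate K3, crate K4]
5. Ferryman goes to the far shore with crate M1 and crate M2.  [the near shore: crate R4 | the far shore: crate K3, crate K4, crate M1, crate M2]
6. Ferryman goes back to the near shore with crate K3.  [the near shore: crate K3, crate R4 | the far shore: crate K4, crate M1, crate M2]
7. Ferryman goes to the far shore with crate K3 and crate R4.  [the near shore: — | the far shore: crate K3, crate K4, crate M1, crate M2, crate R4]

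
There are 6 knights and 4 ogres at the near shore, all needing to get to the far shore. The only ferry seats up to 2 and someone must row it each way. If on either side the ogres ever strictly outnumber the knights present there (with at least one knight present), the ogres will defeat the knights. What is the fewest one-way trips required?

Counting alone: each trip to the far shore takes at most 2 across and each return brings at least 1 back, so after t trips out (and t−1 returns) at most 2t − (t−1) of the 10 are across; that first reaches 10 at t = 9, so at least 17 crossings are needed.
The plan below uses exactly 17 crossings, so it is optimal:
1. 2 ogres → the far shore.  (the near shore: 6K 2O; the far shore: 0K 2O)
2. 1 ogre ← the near shore.  (the near shore: 6K 3O; the far shore: 0K 1O)
3. 2 ogres → the far shore.  (the near shore: 6K 1O; the far shore: 0K 3O)
4. 1 ogre ← the near shore.  (the near shore: 6K 2O; the far shore: 0K 2O)
5. 2 knights → the far shore.  (the near shore: 4K 2O; the far shore: 2K 2O)
6. 1 ogre ← the near shore.  (the near shore: 4K 3O; the far shore: 2K 1O)
7. 1 knight and 1 ogre → the far shore.  (the near shore: 3K 2O; the far shore: 3K 2O)
8. 1 ogre ← the near shore.  (the near shore: 3K 3O; the far shore: 3K 1O)
9. 2 ogres → the far shore.  (the near shore: 3K 1O; the far shore: 3K 3O)
10. 1 ogre ← the near shore.  (the near shore: 3K 2O; the far shore: 3K 2O)
11. 1 knight and 1 ogre → the far shore.  (the near shore: 2K 1O; the far shore: 4K 3O)
12. 1 ogre ← the near shore.  (the near shore: 2K 2O; the far shore: 4K 2O)
13. 2 ogres → the far shore.  (the near shore: 2K 0O; the far shore: 4K 4O)
14. 1 ogre ← the near shore.  (the near shore: 2K 1O; the far shore: 4K 3O)
15. 1 knight and 1 ogre → the far shore.  (the near shore: 1K 0O; the far shore: 5K 4O)
16. 1 ogre ← the near shore.  (the near shore: 1K 1O; the far shore: 5K 3O)
17. 1 knight and 1 ogre → the far shore.  (the near shore: 0K 0O; the far shore: 6K 4O)

17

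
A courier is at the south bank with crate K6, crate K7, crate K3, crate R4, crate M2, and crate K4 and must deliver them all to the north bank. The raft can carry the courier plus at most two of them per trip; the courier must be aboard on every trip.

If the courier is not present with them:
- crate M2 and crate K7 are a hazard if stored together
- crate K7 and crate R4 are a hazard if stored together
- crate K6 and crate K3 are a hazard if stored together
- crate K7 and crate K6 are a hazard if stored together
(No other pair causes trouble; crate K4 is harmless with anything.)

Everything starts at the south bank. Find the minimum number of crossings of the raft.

7

Counting alone: the courier can take at most 2 across per trip to the north bank, so moving all 6 needs at least 3 loaded trips out, with a return between consecutive ones — at least 5 crossings.
The safety rule pushes this higher. Following every safe sequence of crossings, the most of the 6 that can be at the north bank as the raft arrives there on crossing 5 is 5 — never all 6.
So no plan with fewer than 7 crossings exists, and this one achieves 7:
1. Courier goes to the north bank with crate K6 and crate K7.  [the south bank: crate K3, crate K4, crate M2, crate R4 | the north bank: crate K6, crate K7]
2. Courier goes back to the south bank with crate K6.  [the south bank: crate K3, crate K4, crate K6, crate M2, crate R4 | the north bank: crate K7]
3. Courier goes to the north bank with crate K6 and crate R4.  [the south bank: crate K3, crate K4, crate M2 | the north bank: crate K6, crate K7, crate R4]
4. Courier goes back to the south bank with crate K7.  [the south bank: crate K3, crate K4, crate K7, crate M2 | the north bank: crate K6, crate R4]
5. Courier goes to the north bank with crate K4 and crate M2.  [the south bank: crate K3, crate K7 | the north bank: crate K4, crate K6, crate M2, crate R4]
6. Courier goes back to the south bank alone.  [the south bank: crate K3, crate K7 | the north bank: crate K4, crate K6, crate M2, crate R4]
7. Courier goes to the north bank with crate K3 and crate K7.  [the south bank: — | the north bank: crate K3, crate K4, crate K6, crate K7, crate M2, crate R4]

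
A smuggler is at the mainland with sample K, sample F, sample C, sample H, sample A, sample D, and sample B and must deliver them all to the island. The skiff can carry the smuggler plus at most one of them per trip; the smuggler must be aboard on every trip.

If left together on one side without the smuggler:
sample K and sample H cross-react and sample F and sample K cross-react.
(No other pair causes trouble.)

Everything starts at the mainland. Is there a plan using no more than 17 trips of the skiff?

Yes — this plan uses 15 crossings (≤ 17):
1. Smuggler goes to the island with sample K.  [the mainland: sample A, sample B, sample C, sample D, sample F, sample H | the island: sample K]
2. Smuggler goes back to the mainland alone.  [the mainland: sample A, sample B, sample C, sample D, sample F, sample H | the island: sample K]
3. Smuggler goes to the island with sample F.  [the mainland: sample A, sample B, sample C, sample D, sample H | the island: sample F, sample K]
4. Smuggler goes back to the mainland with sample K.  [the mainland: sample A, sample B, sample C, sample D, sample H, sample K | the island: sample F]
5. Smuggler goes to the island with sample H.  [the mainland: sample A, sample B, sample C, sample D, sample K | the island: sample F, sample H]
6. Smuggler goes back to the mainland alone.  [the mainland: sample A, sample B, sample C, sample D, sample K | the island: sample F, sample H]
7. Smuggler goes to the island with sample C.  [the mainland: sample A, sample B, sample D, sample K | the island: sample C, sample F, sample H]
8. Smuggler goes back to the mainland alone.  [the mainland: sample A, sample B, sample D, sample K | the island: sample C, sample F, sample H]
9. Smuggler goes to the island with sample A.  [the mainland: sample B, sample D, sample K | the island: sample A, sample C, sample F, sample H]
10. Smuggler goes back to the mainland alone.  [the mainland: sample B, sample D, sample K | the island: sample A, sample C, sample F, sample H]
11. Smuggler goes to the island with sample D.  [the mainland: sample B, sample K | the island: sample A, sample C, sample D, sample F, sample H]
12. Smuggler goes back to the mainland alone.  [the mainland: sample B, sample K | the island: sample A, sample C, sample D, sample F, sample H]
13. Smuggler goes to the island with sample B.  [the mainland: sample K | the island: sample A, sample B, sample C, sample D, sample F, sample H]
14. Smuggler goes back to the mainland alone.  [the mainland: sample K | the island: sample A, sample B, sample C, sample D, sample F, sample H]
15. Smuggler goes to the island with sample K.  [the mainland: — | the island: sample A, sample B, sample C, sample D, sample F, sample H, sample K]

Yes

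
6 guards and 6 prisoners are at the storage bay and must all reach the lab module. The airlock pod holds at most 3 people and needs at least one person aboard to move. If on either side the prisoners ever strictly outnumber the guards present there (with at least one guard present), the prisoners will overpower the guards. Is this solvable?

No

Following every safe sequence of crossings from the start, the most of the 12 that can be at the lab module as the airlock pod arrives there on crossings 1, 3, 5 is 3, 5, 6 respectively; the best ever achieved is 6 of 12.
From crossing 7 on, no configuration arises that was not already reachable earlier: only 17 distinct safe configurations (who is on which side, and where the airlock pod is) can ever be reached, none of them has everyone across, and every continuation just revisits them. They are: 0 guards + 0 prisoners across (airlock pod back at the start); 0 guards + 1 prisoner across (airlock pod there); 0 guards + 1 prisoner across (airlock pod back at the start); 0 guards + 2 prisoners across (airlock pod there); 0 guards + 2 prisoners across (airlock pod back at the start); 0 guards + 3 prisoners across (airlock pod there); 0 guards + 3 prisoners across (airlock pod back at the start); 0 guards + 4 prisoners across (airlock pod there); 0 guards + 4 prisoners across (airlock pod back at the start); 0 guards + 5 prisoners across (airlock pod there); 0 guards + 5 prisoners across (airlock pod back at the start); 0 guards + 6 prisoners across (airlock pod there); 1 guard + 1 prisoner across (airlock pod there); 1 guard + 1 prisoner across (airlock pod back at the start); 2 guards + 2 prisoners across (airlock pod there); 2 guards + 2 prisoners across (airlock pod back at the start); 3 guards + 3 prisoners across (airlock pod there). So no valid plan exists.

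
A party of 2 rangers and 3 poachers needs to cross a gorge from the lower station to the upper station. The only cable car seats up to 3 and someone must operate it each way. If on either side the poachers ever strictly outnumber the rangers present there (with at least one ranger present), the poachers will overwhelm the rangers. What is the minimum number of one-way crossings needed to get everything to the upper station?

The poachers already outnumber the rangers at the lower station before anyone moves, so the starting position itself is disallowed.

impossible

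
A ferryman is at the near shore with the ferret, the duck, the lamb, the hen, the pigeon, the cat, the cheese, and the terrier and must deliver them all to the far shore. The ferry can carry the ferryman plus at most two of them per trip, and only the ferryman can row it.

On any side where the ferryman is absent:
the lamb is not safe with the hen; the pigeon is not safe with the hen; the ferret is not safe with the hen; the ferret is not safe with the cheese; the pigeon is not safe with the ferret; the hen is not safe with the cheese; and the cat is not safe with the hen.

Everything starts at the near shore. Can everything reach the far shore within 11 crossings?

Counting alone: the ferryman can take at most 2 across per trip to the far shore, so moving all 8 needs at least 4 loaded trips out, with a return between consecutive ones — at least 7 crossings.
The safety rule pushes this higher. Following every safe sequence of crossings, the most of the 8 that can be at the far shore as the ferry arrives there on crossings 7, 9, 11 is 5, 6, 7 respectively — never all 8.
So the move cannot be finished within 11 crossings. (The shortest complete plan takes 13:)
1. Ferryman goes to the far shore with the ferret and the hen.
2. Ferryman goes back to the near shore with the ferret.
3. Ferryman goes to the far shore with the duck and the ferret.
4. Ferryman goes back to the near shore with the ferret.
5. Ferryman goes to the far shore with the ferret and the lamb.
6. Ferryman goes back to the near shore with the hen.
7. Ferryman goes to the far shore with the cat and the hen.
8. Ferryman goes back to the near shore with the hen.
9. Ferryman goes to the far shore with the hen and the terrier.
10. Ferryman goes back to the near shore with the hen.
11. Ferryman goes to the far shore with the cheese and the pigeon.
12. Ferryman goes back to the near shore with the ferret.
13. Ferryman goes to the far shore with the ferret and the hen.

No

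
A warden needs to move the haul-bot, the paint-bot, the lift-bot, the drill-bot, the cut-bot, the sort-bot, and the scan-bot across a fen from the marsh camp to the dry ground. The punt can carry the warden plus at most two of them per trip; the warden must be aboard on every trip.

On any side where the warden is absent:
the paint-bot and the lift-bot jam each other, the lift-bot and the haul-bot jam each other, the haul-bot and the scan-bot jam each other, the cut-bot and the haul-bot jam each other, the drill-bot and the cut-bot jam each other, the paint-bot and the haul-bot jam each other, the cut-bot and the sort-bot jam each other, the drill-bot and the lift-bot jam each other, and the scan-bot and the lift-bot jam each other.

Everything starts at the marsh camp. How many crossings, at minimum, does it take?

Whatever the first load, the items left behind include a forbidden pair without the warden. No opening move is safe, so no plan exists.

impossible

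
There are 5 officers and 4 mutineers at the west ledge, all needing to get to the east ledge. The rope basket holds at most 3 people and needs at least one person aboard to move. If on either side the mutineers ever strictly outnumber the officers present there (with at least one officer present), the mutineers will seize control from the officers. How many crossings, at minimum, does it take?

Counting alone: each trip to the east ledge takes at most 3 across and each return brings at least 1 back, so after t trips out (and t−1 returns) at most 3t − (t−1) of the 9 are across; that first reaches 9 at t = 4, so at least 7 crossings are needed.
The plan below uses exactly 7 crossings, so it is optimal:
1. 3 mutineers → the east ledge.  (the west ledge: 5O 1M; the east ledge: 0O 3M)
2. 1 mutineer ← the west ledge.  (the west ledge: 5O 2M; the east ledge: 0O 2M)
3. 3 officers → the east ledge.  (the west ledge: 2O 2M; the east ledge: 3O 2M)
4. 1 officer ← the west ledge.  (the west ledge: 3O 2M; the east ledge: 2O 2M)
5. 2 officers and 1 mutineer → the east ledge.  (the west ledge: 1O 1M; the east ledge: 4O 3M)
6. 1 officer ← the west ledge.  (the west ledge: 2O 1M; the east ledge: 3O 3M)
7. 2 officers and 1 mutineer → the east ledge.  (the west ledge: 0O 0M; the east ledge: 5O 4M)

7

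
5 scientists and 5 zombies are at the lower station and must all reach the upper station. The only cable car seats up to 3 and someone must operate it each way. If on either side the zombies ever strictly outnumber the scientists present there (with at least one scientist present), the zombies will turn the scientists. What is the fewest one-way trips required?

11

Counting alone: each trip to the upper station takes at most 3 across and each return brings at least 1 back, so after t trips out (and t−1 returns) at most 3t − (t−1) of the 10 are across; that first reaches 10 at t = 5, so at least 9 crossings are needed.
The safety rule pushes this higher. Following every safe sequence of crossings, the most of the 10 that can be at the upper station as the cable car arrives there on crossing 9 is 9 — never all 10.
So no plan with fewer than 11 crossings exists, and this one achieves 11:
1. 2 zombies → the upper station.  (the lower station: 5S 3Z; the upper station: 0S 2Z)
2. 1 zombie ← the lower station.  (the lower station: 5S 4Z; the upper station: 0S 1Z)
3. 3 zombies → the upper station.  (the lower station: 5S 1Z; the upper station: 0S 4Z)
4. 1 zombie ← the lower station.  (the lower station: 5S 2Z; the upper station: 0S 3Z)
5. 3 scientists → the upper station.  (the lower station: 2S 2Z; the upper station: 3S 3Z)
6. 1 scientist and 1 zombie ← the lower station.  (the lower station: 3S 3Z; the upper station: 2S 2Z)
7. 3 scientists → the upper station.  (the lower station: 0S 3Z; the upper station: 5S 2Z)
8. 1 zombie ← the lower station.  (the lower station: 0S 4Z; the upper station: 5S 1Z)
9. 2 zombies → the upper station.  (the lower station: 0S 2Z; the upper station: 5S 3Z)
10. 1 zombie ← the lower station.  (the lower station: 0S 3Z; the upper station: 5S 2Z)
11. 3 zombies → the upper station.  (the lower station: 0S 0Z; the upper station: 5S 5Z)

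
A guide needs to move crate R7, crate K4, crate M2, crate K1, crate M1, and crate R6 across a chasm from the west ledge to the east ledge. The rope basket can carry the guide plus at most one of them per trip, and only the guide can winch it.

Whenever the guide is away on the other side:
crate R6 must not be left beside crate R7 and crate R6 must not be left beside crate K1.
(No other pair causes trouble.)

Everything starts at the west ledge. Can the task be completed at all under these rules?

1. Guide goes to the east ledge with crate R6.
2. Guide goes back to the west ledge alone.
3. Guide goes to the east ledge with crate R7.
4. Guide goes back to the west ledge with crate R6.
5. Guide goes to the east ledge with crate K1.
6. Guide goes back to the west ledge alone.
7. Guide goes to the east ledge with crate K4.
8. Guide goes back to the west ledge alone.
9. Guide goes to the east ledge with crate M2.
10. Guide goes back to the west ledge alone.
11. Guide goes to the east ledge with crate M1.
12. Guide goes back to the west ledge alone.
13. Guide goes to the east ledge with crate R6.

Yes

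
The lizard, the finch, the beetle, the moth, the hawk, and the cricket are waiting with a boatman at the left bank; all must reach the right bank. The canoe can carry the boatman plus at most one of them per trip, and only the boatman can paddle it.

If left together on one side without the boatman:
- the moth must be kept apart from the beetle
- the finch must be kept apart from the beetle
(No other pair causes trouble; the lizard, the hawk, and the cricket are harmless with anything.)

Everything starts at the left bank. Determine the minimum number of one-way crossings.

Counting alone: the boatman can take at most 1 across per trip to the right bank, so moving all 6 needs at least 6 loaded trips out, with a return between consecutive ones — at least 11 crossings.
The safety rule pushes this higher. Following every safe sequence of crossings, the most of the 6 that can be at the right bank as the canoe arrives there on crossing 11 is 5 — never all 6.
So no plan with fewer than 13 crossings exists, and this one achieves 13:
1. Boatman goes to the right bank with the beetle.  [the left bank: the cricket, the finch, the hawk, the lizard, the moth | the right bank: the beetle]
2. Boatman goes back to the left bank alone.  [the left bank: the cricket, the finch, the hawk, the lizard, the moth | the right bank: the beetle]
3. Boatman goes to the right bank with the lizard.  [the left bank: the cricket, the finch, the hawk, the moth | the right bank: the beetle, the lizard]
4. Boatman goes back to the left bank alone.  [the left bank: the cricket, the finch, the hawk, the moth | the right bank: the beetle, the lizard]
5. Boatman goes to the right bank with the finch.  [the left bank: the cricket, the hawk, the moth | the right bank: the beetle, the finch, the lizard]
6. Boatman goes back to the left bank with the beetle.  [the left bank: the beetle, the cricket, the hawk, the moth | the right bank: the finch, the lizard]
7. Boatman goes to the right bank with the moth.  [the left bank: the beetle, the cricket, the hawk | the right bank: the finch, the lizard, the moth]
8. Boatman goes back to the left bank alone.  [the left bank: the beetle, the cricket, the hawk | the right bank: the finch, the lizard, the moth]
9. Boatman goes to the right bank with the hawk.  [the left bank: the beetle, the cricket | the right bank: the finch, the hawk, the lizard, the moth]
10. Boatman goes back to the left bank alone.  [the left bank: the beetle, the cricket | the right bank: the finch, the hawk, the lizard, the moth]
11. Boatman goes to the right bank with the cricket.  [the left bank: the beetle | the right bank: the cricket, the finch, the hawk, the lizard, the moth]
12. Boatman goes back to the left bank alone.  [the left bank: the beetle | the right bank: the cricket, the finch, the hawk, the lizard, the moth]
13. Boatman goes to the right bank with the beetle.  [the left bank: — | the right bank: the beetle, the cricket, the finch, the hawk, the lizard, the moth]

13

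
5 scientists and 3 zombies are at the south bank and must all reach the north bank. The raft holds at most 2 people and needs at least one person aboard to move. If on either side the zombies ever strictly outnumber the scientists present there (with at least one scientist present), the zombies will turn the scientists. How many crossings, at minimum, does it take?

13

Counting alone: each trip to the north bank takes at most 2 across and each return brings at least 1 back, so after t trips out (and t−1 returns) at most 2t − (t−1) of the 8 are across; that first reaches 8 at t = 7, so at least 13 crossings are needed.
The plan below uses exactly 13 crossings, so it is optimal:
1. 2 zombies → the north bank.  (the south bank: 5S 1Z; the north bank: 0S 2Z)
2. 1 zombie ← the south bank.  (the south bank: 5S 2Z; the north bank: 0S 1Z)
3. 2 zombies → the north bank.  (the south bank: 5S 0Z; the north bank: 0S 3Z)
4. 1 zombie ← the south bank.  (the south bank: 5S 1Z; the north bank: 0S 2Z)
5. 2 scientists → the north bank.  (the south bank: 3S 1Z; the north bank: 2S 2Z)
6. 1 zombie ← the south bank.  (the south bank: 3S 2Z; the north bank: 2S 1Z)
7. 1 scientist and 1 zombie → the north bank.  (the south bank: 2S 1Z; the north bank: 3S 2Z)
8. 1 zombie ← the south bank.  (the south bank: 2S 2Z; the north bank: 3S 1Z)
9. 2 zombies → the north bank.  (the south bank: 2S 0Z; the north bank: 3S 3Z)
10. 1 zombie ← the south bank.  (the south bank: 2S 1Z; the north bank: 3S 2Z)
11. 1 scientist and 1 zombie → the north bank.  (the south bank: 1S 0Z; the north bank: 4S 3Z)
12. 1 zombie ← the south bank.  (the south bank: 1S 1Z; the north bank: 4S 2Z)
13. 1 scientist and 1 zombie → the north bank.  (the south bank: 0S 0Z; the north bank: 5S 3Z)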